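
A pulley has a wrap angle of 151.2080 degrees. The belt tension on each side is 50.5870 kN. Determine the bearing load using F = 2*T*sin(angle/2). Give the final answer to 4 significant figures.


F = 2 * 50.5870 * sin(151.2080/2 deg)
F = 98.00 kN


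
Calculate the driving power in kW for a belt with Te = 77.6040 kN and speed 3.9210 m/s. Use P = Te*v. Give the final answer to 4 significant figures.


P = Te * v = 77.6040 * 3.9210
P = 304.3 kW


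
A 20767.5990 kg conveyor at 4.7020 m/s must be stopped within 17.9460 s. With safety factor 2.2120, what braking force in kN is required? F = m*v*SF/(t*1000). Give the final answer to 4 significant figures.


F = 20767.5990 * 4.7020 / 17.9460 * 2.2120 / 1000
F = 12.04 kN


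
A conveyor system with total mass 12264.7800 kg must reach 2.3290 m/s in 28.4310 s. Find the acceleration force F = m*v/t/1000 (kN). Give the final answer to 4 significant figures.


F = 12264.7800 * 2.3290 / 28.4310 / 1000
F = 1.005 kN


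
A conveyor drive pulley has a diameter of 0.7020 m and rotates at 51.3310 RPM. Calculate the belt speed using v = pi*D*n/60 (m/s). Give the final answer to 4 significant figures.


v = pi * 0.7020 * 51.3310 / 60
v = 1.887 m/s


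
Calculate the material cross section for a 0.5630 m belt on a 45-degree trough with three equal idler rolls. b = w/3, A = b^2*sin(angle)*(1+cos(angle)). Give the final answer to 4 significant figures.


b = 0.5630/3 = 0.187667 m
A = 0.187667^2 * sin(45 deg) * (1 + cos(45 deg))
A = 0.04251 m^2


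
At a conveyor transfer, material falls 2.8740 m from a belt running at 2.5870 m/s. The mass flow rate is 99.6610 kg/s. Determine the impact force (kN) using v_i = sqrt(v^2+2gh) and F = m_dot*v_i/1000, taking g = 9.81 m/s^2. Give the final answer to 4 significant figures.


v_i = sqrt(2.5870^2 + 2*9.81*2.8740) = 7.94232 m/s
F = 99.6610 * 7.94232 / 1000
F = 0.7915 kN


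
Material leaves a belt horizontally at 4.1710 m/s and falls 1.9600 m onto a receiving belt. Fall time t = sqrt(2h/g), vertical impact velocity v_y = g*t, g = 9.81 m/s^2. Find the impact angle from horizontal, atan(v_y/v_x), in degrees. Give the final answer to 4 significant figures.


t = sqrt(2*1.9600/9.81) = 0.632133 s
v_y = 9.81 * 0.632133 = 6.20122 m/s
angle = atan(6.20122 / 4.1710) = 56.07 deg


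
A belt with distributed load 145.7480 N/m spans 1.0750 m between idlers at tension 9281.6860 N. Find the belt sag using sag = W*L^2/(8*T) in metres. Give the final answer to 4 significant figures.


sag = 145.7480 * 1.0750^2 / (8 * 9281.6860)
sag = 0.002268 m


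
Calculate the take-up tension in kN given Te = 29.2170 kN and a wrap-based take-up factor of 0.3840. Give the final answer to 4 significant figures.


T_tu = 29.2170 * 0.3840
T_tu = 11.22 kN


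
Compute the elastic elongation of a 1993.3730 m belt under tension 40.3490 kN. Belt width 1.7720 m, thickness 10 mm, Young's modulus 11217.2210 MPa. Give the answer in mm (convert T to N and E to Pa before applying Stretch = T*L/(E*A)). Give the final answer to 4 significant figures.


A = 1.7720 * 0.01 = 0.01772 m^2
Stretch = 40.3490*1000 * 1993.3730 / (11217.2210e6 * 0.01772) * 1000
Stretch = 404.6 mm


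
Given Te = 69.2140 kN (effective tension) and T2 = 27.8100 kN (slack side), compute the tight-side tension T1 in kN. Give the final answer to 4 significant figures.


T1 = Te + T2 = 69.2140 + 27.8100
T1 = 97.02 kN


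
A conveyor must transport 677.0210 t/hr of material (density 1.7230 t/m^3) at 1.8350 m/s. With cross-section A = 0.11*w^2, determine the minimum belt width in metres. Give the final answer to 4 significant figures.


A_req = 677.0210 / (1.8350 * 1.7230 * 3600) = 0.059481 m^2
w = sqrt(0.059481 / 0.11)
w = 0.7353 m


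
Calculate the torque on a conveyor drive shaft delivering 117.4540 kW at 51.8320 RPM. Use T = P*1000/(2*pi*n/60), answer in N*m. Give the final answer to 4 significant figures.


omega = 2*pi*51.8320/60 = 5.42783 rad/s
T = 117.4540*1000 / 5.42783
T = 21640 N*m


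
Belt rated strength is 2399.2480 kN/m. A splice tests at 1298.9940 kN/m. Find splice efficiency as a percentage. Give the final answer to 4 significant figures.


Eff = 1298.9940 / 2399.2480 * 100
Eff = 54.14 %


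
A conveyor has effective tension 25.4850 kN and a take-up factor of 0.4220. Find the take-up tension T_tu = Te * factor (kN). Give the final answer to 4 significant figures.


T_tu = 25.4850 * 0.4220
T_tu = 10.75 kN


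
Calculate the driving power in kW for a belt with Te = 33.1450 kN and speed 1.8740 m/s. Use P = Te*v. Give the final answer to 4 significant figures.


P = Te * v = 33.1450 * 1.8740
P = 62.11 kW


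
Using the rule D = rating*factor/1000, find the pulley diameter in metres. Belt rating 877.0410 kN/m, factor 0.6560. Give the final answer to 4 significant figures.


D = 877.0410 * 0.6560 / 1000
D = 0.5753 m


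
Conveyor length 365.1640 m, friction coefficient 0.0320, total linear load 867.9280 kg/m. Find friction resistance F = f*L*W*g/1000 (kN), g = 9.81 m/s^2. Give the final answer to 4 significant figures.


F = 0.0320 * 365.1640 * 867.9280 * 9.81 / 1000
F = 99.49 kN


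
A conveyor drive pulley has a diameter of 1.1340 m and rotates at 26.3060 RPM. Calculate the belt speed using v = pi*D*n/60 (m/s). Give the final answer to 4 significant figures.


v = pi * 1.1340 * 26.3060 / 60
v = 1.562 m/s


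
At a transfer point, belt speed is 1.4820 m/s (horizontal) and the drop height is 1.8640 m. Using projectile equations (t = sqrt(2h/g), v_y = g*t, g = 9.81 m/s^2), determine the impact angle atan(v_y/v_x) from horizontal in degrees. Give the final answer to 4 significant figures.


t = sqrt(2*1.8640/9.81) = 0.616458 s
v_y = 9.81 * 0.616458 = 6.04745 m/s
angle = atan(6.04745 / 1.4820) = 76.23 deg


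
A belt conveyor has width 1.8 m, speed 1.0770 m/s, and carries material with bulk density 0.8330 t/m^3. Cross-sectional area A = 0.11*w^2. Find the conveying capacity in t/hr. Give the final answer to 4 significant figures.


A = 0.11 * 1.8^2 = 0.3564 m^2
C = 0.3564 * 1.0770 * 0.8330 * 3600
C = 1151 t/hr


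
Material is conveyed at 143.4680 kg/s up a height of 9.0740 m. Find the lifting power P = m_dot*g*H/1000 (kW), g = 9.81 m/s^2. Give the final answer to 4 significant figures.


P = 143.4680 * 9.81 * 9.0740 / 1000
P = 12.77 kW


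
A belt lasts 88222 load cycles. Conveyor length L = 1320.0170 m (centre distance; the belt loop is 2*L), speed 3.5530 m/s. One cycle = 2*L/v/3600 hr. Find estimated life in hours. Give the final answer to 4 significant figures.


cycle_time = 2 * 1320.0170 / 3.5530 / 3600 = 0.206401 hr
life = 88222 * 0.206401 = 18210 hours


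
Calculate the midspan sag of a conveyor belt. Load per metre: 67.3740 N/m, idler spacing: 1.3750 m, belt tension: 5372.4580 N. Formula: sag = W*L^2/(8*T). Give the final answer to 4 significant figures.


sag = 67.3740 * 1.3750^2 / (8 * 5372.4580)
sag = 0.002964 m


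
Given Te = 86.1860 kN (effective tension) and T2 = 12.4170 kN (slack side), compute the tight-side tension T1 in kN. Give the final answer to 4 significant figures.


T1 = Te + T2 = 86.1860 + 12.4170
T1 = 98.60 kN


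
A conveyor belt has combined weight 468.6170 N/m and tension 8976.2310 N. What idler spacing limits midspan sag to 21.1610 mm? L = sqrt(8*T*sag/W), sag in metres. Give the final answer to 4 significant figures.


sag = 21.1610/1000 = 0.021161 m
L = sqrt(8 * 8976.2310 * 0.021161 / 468.6170)
L = 1.801 m


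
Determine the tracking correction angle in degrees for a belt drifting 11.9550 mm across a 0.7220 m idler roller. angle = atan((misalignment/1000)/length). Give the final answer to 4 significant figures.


misalign_m = 11.9550 / 1000 = 0.011955 m
angle = atan(0.011955 / 0.7220)
angle = 0.9486 deg


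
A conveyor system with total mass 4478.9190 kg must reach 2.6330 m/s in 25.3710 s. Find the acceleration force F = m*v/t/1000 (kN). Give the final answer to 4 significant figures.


F = 4478.9190 * 2.6330 / 25.3710 / 1000
F = 0.4648 kN


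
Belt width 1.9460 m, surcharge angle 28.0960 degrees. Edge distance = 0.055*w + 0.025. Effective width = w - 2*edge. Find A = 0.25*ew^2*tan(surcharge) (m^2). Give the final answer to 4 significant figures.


edge = 0.055*1.9460 + 0.025 = 0.13203 m
ew = 1.9460 - 2*0.13203 = 1.68194 m
A = 0.25 * 1.68194^2 * tan(28.0960 deg)
A = 0.3776 m^2


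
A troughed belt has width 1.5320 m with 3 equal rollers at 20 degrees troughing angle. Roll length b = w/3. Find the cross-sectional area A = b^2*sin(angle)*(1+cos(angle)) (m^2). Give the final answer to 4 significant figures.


b = 1.5320/3 = 0.510667 m
A = 0.510667^2 * sin(20 deg) * (1 + cos(20 deg))
A = 0.1730 m^2


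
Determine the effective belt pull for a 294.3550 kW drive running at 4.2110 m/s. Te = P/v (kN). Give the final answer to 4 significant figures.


Te = P / v = 294.3550 / 4.2110
Te = 69.90 kN


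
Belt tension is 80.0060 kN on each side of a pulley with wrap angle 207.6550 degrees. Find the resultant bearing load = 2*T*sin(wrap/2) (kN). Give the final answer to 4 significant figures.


F = 2 * 80.0060 * sin(207.6550/2 deg)
F = 155.4 kN


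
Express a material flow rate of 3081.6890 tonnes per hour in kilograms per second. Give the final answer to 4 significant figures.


m_dot = 3081.6890 * 1000 / 3600
m_dot = 856.0 kg/s


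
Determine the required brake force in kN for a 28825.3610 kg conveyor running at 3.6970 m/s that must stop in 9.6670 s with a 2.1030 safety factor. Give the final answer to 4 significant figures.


F = 28825.3610 * 3.6970 / 9.6670 * 2.1030 / 1000
F = 23.18 kN


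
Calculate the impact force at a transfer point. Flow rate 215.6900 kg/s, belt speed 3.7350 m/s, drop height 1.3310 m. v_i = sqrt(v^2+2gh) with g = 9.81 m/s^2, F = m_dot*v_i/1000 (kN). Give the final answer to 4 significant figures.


v_i = sqrt(3.7350^2 + 2*9.81*1.3310) = 6.32965 m/s
F = 215.6900 * 6.32965 / 1000
F = 1.365 kN


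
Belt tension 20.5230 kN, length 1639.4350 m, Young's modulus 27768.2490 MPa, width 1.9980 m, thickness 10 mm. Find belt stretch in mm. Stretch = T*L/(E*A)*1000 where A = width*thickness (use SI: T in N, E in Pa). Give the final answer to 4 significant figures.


A = 1.9980 * 0.01 = 0.01998 m^2
Stretch = 20.5230*1000 * 1639.4350 / (27768.2490e6 * 0.01998) * 1000
Stretch = 60.64 mm


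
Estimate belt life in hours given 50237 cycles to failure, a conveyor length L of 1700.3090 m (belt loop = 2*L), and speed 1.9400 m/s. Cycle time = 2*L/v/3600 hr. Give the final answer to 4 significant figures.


cycle_time = 2 * 1700.3090 / 1.9400 / 3600 = 0.486916 hr
life = 50237 * 0.486916 = 24460 hours


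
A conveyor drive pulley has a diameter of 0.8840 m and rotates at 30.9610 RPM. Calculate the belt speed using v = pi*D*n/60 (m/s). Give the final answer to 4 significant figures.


v = pi * 0.8840 * 30.9610 / 60
v = 1.433 m/s


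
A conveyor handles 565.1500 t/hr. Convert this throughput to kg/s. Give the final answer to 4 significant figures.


m_dot = 565.1500 * 1000 / 3600
m_dot = 157.0 kg/s


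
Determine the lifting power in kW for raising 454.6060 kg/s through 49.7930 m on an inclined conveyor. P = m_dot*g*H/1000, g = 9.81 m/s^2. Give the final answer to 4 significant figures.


P = 454.6060 * 9.81 * 49.7930 / 1000
P = 222.1 kW


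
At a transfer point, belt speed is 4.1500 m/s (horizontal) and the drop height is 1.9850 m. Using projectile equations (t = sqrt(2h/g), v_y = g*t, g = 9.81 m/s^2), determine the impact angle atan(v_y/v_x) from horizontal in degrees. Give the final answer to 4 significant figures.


t = sqrt(2*1.9850/9.81) = 0.636152 s
v_y = 9.81 * 0.636152 = 6.24065 m/s
angle = atan(6.24065 / 4.1500) = 56.38 deg


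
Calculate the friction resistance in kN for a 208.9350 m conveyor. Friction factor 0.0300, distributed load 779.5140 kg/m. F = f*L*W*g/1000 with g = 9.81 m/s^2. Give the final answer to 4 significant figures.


F = 0.0300 * 208.9350 * 779.5140 * 9.81 / 1000
F = 47.93 kN


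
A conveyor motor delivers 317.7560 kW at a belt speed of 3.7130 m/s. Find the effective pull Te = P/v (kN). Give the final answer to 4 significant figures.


Te = P / v = 317.7560 / 3.7130
Te = 85.58 kN


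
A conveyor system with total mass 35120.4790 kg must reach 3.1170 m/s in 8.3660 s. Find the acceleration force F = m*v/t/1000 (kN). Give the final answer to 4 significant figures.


F = 35120.4790 * 3.1170 / 8.3660 / 1000
F = 13.09 kN


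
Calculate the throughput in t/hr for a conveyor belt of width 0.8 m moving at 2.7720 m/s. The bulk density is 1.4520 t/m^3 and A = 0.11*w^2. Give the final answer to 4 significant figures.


A = 0.11 * 0.8^2 = 0.0704 m^2
C = 0.0704 * 2.7720 * 1.4520 * 3600
C = 1020 t/hr


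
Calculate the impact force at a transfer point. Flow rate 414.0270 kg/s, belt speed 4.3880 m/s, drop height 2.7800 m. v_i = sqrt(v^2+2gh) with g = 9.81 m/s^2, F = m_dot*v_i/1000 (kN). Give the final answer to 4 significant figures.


v_i = sqrt(4.3880^2 + 2*9.81*2.7800) = 8.59058 m/s
F = 414.0270 * 8.59058 / 1000
F = 3.557 kN


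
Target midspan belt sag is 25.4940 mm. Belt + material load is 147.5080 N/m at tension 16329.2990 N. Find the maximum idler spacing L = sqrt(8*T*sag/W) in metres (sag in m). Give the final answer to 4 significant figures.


sag = 25.4940/1000 = 0.025494 m
L = sqrt(8 * 16329.2990 * 0.025494 / 147.5080)
L = 4.752 m


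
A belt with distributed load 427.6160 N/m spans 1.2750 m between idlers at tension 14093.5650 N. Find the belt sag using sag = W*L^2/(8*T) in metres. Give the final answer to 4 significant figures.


sag = 427.6160 * 1.2750^2 / (8 * 14093.5650)
sag = 0.006165 m


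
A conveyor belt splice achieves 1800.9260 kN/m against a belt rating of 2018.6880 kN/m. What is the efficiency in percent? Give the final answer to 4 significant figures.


Eff = 1800.9260 / 2018.6880 * 100
Eff = 89.21 %


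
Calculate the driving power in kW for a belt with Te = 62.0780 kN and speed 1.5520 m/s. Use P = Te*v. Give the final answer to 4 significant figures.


P = Te * v = 62.0780 * 1.5520
P = 96.35 kW


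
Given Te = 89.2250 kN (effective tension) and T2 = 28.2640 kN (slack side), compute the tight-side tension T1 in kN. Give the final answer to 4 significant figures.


T1 = Te + T2 = 89.2250 + 28.2640
T1 = 117.5 kN


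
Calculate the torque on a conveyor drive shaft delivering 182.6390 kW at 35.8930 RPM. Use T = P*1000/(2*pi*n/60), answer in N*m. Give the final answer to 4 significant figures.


omega = 2*pi*35.8930/60 = 3.75871 rad/s
T = 182.6390*1000 / 3.75871
T = 48590 N*m


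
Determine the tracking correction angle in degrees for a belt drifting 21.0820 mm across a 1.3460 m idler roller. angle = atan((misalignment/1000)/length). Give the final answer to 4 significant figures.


misalign_m = 21.0820 / 1000 = 0.021082 m
angle = atan(0.021082 / 1.3460)
angle = 0.8973 deg


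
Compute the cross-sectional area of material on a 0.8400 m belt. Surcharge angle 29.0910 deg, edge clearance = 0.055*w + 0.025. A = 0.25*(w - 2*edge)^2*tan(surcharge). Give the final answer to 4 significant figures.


edge = 0.055*0.8400 + 0.025 = 0.0712 m
ew = 0.8400 - 2*0.0712 = 0.6976 m
A = 0.25 * 0.6976^2 * tan(29.0910 deg)
A = 0.06769 m^2


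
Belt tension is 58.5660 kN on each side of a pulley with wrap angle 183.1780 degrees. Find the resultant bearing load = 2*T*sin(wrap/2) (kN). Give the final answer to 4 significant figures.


F = 2 * 58.5660 * sin(183.1780/2 deg)
F = 117.1 kN


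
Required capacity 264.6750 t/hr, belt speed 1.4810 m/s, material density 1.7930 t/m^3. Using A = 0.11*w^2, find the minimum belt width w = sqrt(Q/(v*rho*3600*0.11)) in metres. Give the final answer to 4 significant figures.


A_req = 264.6750 / (1.4810 * 1.7930 * 3600) = 0.0276869 m^2
w = sqrt(0.0276869 / 0.11)
w = 0.5017 m


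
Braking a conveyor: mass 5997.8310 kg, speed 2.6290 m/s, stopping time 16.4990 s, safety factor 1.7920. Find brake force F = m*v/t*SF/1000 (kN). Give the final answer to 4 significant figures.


F = 5997.8310 * 2.6290 / 16.4990 * 1.7920 / 1000
F = 1.713 kN


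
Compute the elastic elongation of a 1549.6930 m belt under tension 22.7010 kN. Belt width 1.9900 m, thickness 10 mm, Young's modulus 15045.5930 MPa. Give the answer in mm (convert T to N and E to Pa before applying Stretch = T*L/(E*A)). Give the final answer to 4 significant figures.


A = 1.9900 * 0.01 = 0.01990 m^2
Stretch = 22.7010*1000 * 1549.6930 / (15045.5930e6 * 0.01990) * 1000
Stretch = 117.5 mm


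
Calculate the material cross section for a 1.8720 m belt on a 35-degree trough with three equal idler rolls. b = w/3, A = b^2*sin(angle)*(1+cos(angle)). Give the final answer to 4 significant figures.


b = 1.8720/3 = 0.624 m
A = 0.624^2 * sin(35 deg) * (1 + cos(35 deg))
A = 0.4063 m^2


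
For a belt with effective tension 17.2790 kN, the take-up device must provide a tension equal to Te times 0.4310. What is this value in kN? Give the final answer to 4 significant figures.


T_tu = 17.2790 * 0.4310
T_tu = 7.447 kN


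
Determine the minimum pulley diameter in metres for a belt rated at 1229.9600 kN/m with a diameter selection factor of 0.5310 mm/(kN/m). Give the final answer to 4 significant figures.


D = 1229.9600 * 0.5310 / 1000
D = 0.6531 m


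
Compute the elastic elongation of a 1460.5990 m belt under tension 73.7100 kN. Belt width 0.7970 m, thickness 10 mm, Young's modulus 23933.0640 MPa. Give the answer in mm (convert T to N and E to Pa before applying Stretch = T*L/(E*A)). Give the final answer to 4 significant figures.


A = 0.7970 * 0.01 = 0.00797 m^2
Stretch = 73.7100*1000 * 1460.5990 / (23933.0640e6 * 0.00797) * 1000
Stretch = 564.4 mm


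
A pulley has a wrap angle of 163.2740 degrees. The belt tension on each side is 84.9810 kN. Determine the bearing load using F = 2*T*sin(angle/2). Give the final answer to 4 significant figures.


F = 2 * 84.9810 * sin(163.2740/2 deg)
F = 168.2 kN


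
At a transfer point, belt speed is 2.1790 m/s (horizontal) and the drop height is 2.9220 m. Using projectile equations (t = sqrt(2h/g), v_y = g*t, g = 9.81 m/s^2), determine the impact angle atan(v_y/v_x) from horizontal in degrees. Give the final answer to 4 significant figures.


t = sqrt(2*2.9220/9.81) = 0.771828 s
v_y = 9.81 * 0.771828 = 7.57163 m/s
angle = atan(7.57163 / 2.1790) = 73.94 deg


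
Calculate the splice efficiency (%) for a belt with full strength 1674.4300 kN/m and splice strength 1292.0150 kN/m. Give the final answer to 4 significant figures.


Eff = 1292.0150 / 1674.4300 * 100
Eff = 77.16 %


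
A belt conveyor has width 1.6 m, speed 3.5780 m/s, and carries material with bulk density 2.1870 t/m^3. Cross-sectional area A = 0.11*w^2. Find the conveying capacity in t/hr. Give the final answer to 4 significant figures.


A = 0.11 * 1.6^2 = 0.2816 m^2
C = 0.2816 * 3.5780 * 2.1870 * 3600
C = 7933 t/hr


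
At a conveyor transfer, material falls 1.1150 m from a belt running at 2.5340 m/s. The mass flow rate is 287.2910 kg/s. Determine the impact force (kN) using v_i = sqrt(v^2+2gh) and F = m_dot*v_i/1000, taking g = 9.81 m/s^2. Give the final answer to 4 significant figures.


v_i = sqrt(2.5340^2 + 2*9.81*1.1150) = 5.31954 m/s
F = 287.2910 * 5.31954 / 1000
F = 1.528 kN


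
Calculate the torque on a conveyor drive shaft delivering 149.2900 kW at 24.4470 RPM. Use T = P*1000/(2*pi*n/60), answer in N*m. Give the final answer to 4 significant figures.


omega = 2*pi*24.4470/60 = 2.56008 rad/s
T = 149.2900*1000 / 2.56008
T = 58310 N*m


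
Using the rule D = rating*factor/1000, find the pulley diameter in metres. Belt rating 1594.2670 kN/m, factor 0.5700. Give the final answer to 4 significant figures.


D = 1594.2670 * 0.5700 / 1000
D = 0.9087 m


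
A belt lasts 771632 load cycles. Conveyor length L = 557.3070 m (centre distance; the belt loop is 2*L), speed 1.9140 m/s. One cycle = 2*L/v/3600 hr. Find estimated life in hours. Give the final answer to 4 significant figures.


cycle_time = 2 * 557.3070 / 1.9140 / 3600 = 0.161763 hr
life = 771632 * 0.161763 = 124800 hours


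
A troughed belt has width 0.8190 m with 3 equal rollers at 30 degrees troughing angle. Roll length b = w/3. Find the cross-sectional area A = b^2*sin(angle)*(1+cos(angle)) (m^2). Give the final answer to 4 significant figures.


b = 0.8190/3 = 0.273 m
A = 0.273^2 * sin(30 deg) * (1 + cos(30 deg))
A = 0.06954 m^2


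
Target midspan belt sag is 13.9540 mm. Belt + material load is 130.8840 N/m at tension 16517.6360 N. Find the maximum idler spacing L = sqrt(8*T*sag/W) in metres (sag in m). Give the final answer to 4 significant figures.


sag = 13.9540/1000 = 0.013954 m
L = sqrt(8 * 16517.6360 * 0.013954 / 130.8840)
L = 3.753 m


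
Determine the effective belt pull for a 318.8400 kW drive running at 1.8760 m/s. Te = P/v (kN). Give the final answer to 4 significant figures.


Te = P / v = 318.8400 / 1.8760
Te = 170.0 kN


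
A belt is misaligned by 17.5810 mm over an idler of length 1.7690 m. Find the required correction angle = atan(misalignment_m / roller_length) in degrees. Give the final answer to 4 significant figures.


misalign_m = 17.5810 / 1000 = 0.017581 m
angle = atan(0.017581 / 1.7690)
angle = 0.5694 deg


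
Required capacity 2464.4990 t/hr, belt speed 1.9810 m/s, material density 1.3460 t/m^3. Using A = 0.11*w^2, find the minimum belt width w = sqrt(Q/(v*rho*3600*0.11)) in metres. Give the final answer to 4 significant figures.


A_req = 2464.4990 / (1.9810 * 1.3460 * 3600) = 0.256742 m^2
w = sqrt(0.256742 / 0.11)
w = 1.528 m


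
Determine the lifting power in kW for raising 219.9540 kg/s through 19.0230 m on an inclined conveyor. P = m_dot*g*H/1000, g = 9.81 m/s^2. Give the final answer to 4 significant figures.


P = 219.9540 * 9.81 * 19.0230 / 1000
P = 41.05 kW


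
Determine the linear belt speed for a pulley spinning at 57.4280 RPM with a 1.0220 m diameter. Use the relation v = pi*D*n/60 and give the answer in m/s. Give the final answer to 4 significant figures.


v = pi * 1.0220 * 57.4280 / 60
v = 3.073 m/s


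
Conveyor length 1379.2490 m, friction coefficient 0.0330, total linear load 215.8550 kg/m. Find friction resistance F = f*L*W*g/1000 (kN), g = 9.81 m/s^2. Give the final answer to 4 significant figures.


F = 0.0330 * 1379.2490 * 215.8550 * 9.81 / 1000
F = 96.38 kN


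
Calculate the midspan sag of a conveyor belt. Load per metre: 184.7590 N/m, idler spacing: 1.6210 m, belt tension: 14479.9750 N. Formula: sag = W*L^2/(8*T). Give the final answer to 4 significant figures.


sag = 184.7590 * 1.6210^2 / (8 * 14479.9750)
sag = 0.004191 m


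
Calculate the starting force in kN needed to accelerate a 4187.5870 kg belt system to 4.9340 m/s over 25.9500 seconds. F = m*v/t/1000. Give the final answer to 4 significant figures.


F = 4187.5870 * 4.9340 / 25.9500 / 1000
F = 0.7962 kN


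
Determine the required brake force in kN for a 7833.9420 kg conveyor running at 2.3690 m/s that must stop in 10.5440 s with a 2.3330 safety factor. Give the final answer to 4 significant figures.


F = 7833.9420 * 2.3690 / 10.5440 * 2.3330 / 1000
F = 4.106 kN


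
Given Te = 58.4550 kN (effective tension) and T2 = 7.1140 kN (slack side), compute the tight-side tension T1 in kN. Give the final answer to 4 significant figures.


T1 = Te + T2 = 58.4550 + 7.1140
T1 = 65.57 kN


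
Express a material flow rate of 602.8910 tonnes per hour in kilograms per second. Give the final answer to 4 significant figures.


m_dot = 602.8910 * 1000 / 3600
m_dot = 167.5 kg/s


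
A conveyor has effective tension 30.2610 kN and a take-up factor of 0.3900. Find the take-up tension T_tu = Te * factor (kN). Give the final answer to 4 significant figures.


T_tu = 30.2610 * 0.3900
T_tu = 11.80 kN


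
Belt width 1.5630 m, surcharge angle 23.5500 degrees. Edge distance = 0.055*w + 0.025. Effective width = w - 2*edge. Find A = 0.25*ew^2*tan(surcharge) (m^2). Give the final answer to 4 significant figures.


edge = 0.055*1.5630 + 0.025 = 0.110965 m
ew = 1.5630 - 2*0.110965 = 1.34107 m
A = 0.25 * 1.34107^2 * tan(23.5500 deg)
A = 0.1960 m^2


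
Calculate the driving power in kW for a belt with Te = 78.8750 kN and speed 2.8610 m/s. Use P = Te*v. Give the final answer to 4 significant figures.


P = Te * v = 78.8750 * 2.8610
P = 225.7 kW


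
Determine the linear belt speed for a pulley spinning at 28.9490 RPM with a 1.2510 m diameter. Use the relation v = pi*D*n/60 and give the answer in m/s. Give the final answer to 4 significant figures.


v = pi * 1.2510 * 28.9490 / 60
v = 1.896 m/s


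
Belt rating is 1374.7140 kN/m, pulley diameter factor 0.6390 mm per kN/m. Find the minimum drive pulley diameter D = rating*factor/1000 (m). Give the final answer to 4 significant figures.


D = 1374.7140 * 0.6390 / 1000
D = 0.8784 m


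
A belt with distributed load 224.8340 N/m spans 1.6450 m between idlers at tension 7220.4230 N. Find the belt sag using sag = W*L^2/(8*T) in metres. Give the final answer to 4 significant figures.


sag = 224.8340 * 1.6450^2 / (8 * 7220.4230)
sag = 0.01053 m


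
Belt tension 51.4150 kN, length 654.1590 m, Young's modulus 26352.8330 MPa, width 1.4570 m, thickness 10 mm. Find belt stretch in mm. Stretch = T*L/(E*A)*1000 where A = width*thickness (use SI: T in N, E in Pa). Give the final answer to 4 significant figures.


A = 1.4570 * 0.01 = 0.01457 m^2
Stretch = 51.4150*1000 * 654.1590 / (26352.8330e6 * 0.01457) * 1000
Stretch = 87.60 mm


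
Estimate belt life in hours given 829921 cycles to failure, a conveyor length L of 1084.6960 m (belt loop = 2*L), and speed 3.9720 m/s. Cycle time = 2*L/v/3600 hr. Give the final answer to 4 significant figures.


cycle_time = 2 * 1084.6960 / 3.9720 / 3600 = 0.151714 hr
life = 829921 * 0.151714 = 125900 hours


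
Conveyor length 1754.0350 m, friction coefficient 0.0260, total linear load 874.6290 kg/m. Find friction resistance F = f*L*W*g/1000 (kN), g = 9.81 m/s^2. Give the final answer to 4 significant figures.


F = 0.0260 * 1754.0350 * 874.6290 * 9.81 / 1000
F = 391.3 kN


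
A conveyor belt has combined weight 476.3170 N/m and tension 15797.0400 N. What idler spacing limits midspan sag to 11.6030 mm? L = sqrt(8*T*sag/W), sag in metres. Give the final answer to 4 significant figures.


sag = 11.6030/1000 = 0.011603 m
L = sqrt(8 * 15797.0400 * 0.011603 / 476.3170)
L = 1.755 m


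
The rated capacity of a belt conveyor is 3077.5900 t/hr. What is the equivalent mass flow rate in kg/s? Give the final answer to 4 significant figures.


m_dot = 3077.5900 * 1000 / 3600
m_dot = 854.9 kg/s


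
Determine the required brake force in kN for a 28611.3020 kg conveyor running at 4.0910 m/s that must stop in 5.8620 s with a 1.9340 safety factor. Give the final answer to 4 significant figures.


F = 28611.3020 * 4.0910 / 5.8620 * 1.9340 / 1000
F = 38.62 kN


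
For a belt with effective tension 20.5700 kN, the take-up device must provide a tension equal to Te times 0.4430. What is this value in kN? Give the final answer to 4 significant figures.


T_tu = 20.5700 * 0.4430
T_tu = 9.113 kN


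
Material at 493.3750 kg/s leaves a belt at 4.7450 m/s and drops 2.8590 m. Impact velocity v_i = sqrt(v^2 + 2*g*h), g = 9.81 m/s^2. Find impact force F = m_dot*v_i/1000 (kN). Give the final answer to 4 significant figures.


v_i = sqrt(4.7450^2 + 2*9.81*2.8590) = 8.86615 m/s
F = 493.3750 * 8.86615 / 1000
F = 4.374 kN


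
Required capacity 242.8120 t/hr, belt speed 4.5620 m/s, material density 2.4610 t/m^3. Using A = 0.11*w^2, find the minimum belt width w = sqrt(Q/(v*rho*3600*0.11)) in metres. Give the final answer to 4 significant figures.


A_req = 242.8120 / (4.5620 * 2.4610 * 3600) = 0.0060076 m^2
w = sqrt(0.0060076 / 0.11)
w = 0.2337 m


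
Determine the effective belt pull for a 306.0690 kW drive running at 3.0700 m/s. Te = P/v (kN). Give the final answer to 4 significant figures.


Te = P / v = 306.0690 / 3.0700
Te = 99.70 kN


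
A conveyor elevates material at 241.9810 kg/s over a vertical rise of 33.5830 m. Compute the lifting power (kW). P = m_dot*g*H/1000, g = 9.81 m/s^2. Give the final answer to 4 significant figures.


P = 241.9810 * 9.81 * 33.5830 / 1000
P = 79.72 kW


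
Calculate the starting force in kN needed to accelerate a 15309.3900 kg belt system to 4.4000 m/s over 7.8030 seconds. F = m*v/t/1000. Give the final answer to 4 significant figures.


F = 15309.3900 * 4.4000 / 7.8030 / 1000
F = 8.633 kN


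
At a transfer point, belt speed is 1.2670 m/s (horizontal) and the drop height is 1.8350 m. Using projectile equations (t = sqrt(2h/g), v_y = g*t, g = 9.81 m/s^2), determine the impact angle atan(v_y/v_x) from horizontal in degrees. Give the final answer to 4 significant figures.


t = sqrt(2*1.8350/9.81) = 0.611644 s
v_y = 9.81 * 0.611644 = 6.00023 m/s
angle = atan(6.00023 / 1.2670) = 78.08 deg


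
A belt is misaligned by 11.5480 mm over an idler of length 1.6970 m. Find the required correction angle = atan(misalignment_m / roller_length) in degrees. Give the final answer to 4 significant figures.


misalign_m = 11.5480 / 1000 = 0.011548 m
angle = atan(0.011548 / 1.6970)
angle = 0.3899 deg


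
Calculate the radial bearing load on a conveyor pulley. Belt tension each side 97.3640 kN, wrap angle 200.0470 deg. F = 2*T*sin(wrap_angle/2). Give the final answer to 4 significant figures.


F = 2 * 97.3640 * sin(200.0470/2 deg)
F = 191.8 kN


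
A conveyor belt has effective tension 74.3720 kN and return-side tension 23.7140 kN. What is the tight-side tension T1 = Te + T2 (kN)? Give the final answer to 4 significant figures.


T1 = Te + T2 = 74.3720 + 23.7140
T1 = 98.09 kN


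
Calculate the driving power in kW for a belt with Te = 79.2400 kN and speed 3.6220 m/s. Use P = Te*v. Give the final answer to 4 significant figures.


P = Te * v = 79.2400 * 3.6220
P = 287.0 kW


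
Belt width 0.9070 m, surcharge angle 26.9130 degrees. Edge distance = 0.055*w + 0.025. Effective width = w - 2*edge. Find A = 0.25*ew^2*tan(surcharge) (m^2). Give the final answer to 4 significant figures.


edge = 0.055*0.9070 + 0.025 = 0.074885 m
ew = 0.9070 - 2*0.074885 = 0.75723 m
A = 0.25 * 0.75723^2 * tan(26.9130 deg)
A = 0.07277 m^2


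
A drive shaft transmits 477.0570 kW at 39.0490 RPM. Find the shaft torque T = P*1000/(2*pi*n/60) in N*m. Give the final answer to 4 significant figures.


omega = 2*pi*39.0490/60 = 4.0892 rad/s
T = 477.0570*1000 / 4.0892
T = 116700 N*m


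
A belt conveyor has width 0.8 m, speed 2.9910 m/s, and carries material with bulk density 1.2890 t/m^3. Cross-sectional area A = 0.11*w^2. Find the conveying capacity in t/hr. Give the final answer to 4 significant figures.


A = 0.11 * 0.8^2 = 0.0704 m^2
C = 0.0704 * 2.9910 * 1.2890 * 3600
C = 977.1 t/hr


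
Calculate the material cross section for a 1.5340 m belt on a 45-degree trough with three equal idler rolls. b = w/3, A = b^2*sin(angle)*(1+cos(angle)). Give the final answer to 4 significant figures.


b = 1.5340/3 = 0.511333 m
A = 0.511333^2 * sin(45 deg) * (1 + cos(45 deg))
A = 0.3156 m^2


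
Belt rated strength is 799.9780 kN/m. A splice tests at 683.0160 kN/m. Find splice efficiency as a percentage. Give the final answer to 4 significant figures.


Eff = 683.0160 / 799.9780 * 100
Eff = 85.38 %


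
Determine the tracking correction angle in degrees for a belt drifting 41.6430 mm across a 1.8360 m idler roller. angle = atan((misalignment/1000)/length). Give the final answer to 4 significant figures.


misalign_m = 41.6430 / 1000 = 0.041643 m
angle = atan(0.041643 / 1.8360)
angle = 1.299 deg


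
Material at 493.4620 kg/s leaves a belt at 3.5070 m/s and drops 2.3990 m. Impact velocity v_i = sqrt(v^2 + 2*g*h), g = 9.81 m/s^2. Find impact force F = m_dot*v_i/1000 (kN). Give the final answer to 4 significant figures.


v_i = sqrt(3.5070^2 + 2*9.81*2.3990) = 7.70503 m/s
F = 493.4620 * 7.70503 / 1000
F = 3.802 kN


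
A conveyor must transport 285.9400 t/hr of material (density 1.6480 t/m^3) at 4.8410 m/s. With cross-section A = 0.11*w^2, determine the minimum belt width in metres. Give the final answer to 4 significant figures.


A_req = 285.9400 / (4.8410 * 1.6480 * 3600) = 0.00995589 m^2
w = sqrt(0.00995589 / 0.11)
w = 0.3008 m


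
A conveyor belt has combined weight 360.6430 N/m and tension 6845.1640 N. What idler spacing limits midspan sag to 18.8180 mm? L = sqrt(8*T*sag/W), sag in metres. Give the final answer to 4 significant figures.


sag = 18.8180/1000 = 0.018818 m
L = sqrt(8 * 6845.1640 * 0.018818 / 360.6430)
L = 1.690 m


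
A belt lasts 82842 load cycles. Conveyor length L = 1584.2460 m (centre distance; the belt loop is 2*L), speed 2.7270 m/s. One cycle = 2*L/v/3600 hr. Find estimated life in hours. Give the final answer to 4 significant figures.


cycle_time = 2 * 1584.2460 / 2.7270 / 3600 = 0.322749 hr
life = 82842 * 0.322749 = 26740 hours


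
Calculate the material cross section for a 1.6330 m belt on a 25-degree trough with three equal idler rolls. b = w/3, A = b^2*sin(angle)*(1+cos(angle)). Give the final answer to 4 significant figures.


b = 1.6330/3 = 0.544333 m
A = 0.544333^2 * sin(25 deg) * (1 + cos(25 deg))
A = 0.2387 m^2


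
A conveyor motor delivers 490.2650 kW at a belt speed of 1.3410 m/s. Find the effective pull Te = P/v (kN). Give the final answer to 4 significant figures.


Te = P / v = 490.2650 / 1.3410
Te = 365.6 kN


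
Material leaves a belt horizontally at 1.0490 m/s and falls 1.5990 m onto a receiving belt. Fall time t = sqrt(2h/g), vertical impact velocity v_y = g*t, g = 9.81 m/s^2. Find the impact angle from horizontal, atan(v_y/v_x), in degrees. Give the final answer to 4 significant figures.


t = sqrt(2*1.5990/9.81) = 0.570959 s
v_y = 9.81 * 0.570959 = 5.60111 m/s
angle = atan(5.60111 / 1.0490) = 79.39 deg


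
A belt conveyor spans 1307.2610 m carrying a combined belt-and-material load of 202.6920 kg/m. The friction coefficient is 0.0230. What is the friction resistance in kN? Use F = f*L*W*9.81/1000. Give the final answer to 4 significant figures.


F = 0.0230 * 1307.2610 * 202.6920 * 9.81 / 1000
F = 59.79 kN


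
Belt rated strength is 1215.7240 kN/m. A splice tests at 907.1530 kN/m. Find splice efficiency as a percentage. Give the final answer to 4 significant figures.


Eff = 907.1530 / 1215.7240 * 100
Eff = 74.62 %


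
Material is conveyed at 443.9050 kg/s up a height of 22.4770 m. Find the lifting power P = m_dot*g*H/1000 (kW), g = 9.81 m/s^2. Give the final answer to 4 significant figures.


P = 443.9050 * 9.81 * 22.4770 / 1000
P = 97.88 kW


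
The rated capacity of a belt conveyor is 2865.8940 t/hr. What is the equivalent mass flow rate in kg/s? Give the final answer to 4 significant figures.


m_dot = 2865.8940 * 1000 / 3600
m_dot = 796.1 kg/s


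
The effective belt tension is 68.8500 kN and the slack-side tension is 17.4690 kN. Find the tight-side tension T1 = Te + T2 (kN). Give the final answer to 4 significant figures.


T1 = Te + T2 = 68.8500 + 17.4690
T1 = 86.32 kN


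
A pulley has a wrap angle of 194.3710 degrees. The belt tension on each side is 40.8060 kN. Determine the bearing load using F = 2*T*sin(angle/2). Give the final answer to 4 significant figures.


F = 2 * 40.8060 * sin(194.3710/2 deg)
F = 80.97 kN


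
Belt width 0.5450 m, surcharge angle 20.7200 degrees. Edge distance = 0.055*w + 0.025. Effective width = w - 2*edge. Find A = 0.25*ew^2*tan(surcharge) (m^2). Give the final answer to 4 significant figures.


edge = 0.055*0.5450 + 0.025 = 0.054975 m
ew = 0.5450 - 2*0.054975 = 0.43505 m
A = 0.25 * 0.43505^2 * tan(20.7200 deg)
A = 0.01790 m^2


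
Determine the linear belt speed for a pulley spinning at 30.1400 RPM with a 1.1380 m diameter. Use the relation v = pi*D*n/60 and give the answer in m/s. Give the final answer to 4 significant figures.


v = pi * 1.1380 * 30.1400 / 60
v = 1.796 m/s


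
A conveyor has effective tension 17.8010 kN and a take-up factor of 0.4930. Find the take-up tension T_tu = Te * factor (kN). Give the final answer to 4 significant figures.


T_tu = 17.8010 * 0.4930
T_tu = 8.776 kN


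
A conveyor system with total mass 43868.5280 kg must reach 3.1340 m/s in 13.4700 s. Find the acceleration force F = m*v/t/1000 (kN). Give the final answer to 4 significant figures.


F = 43868.5280 * 3.1340 / 13.4700 / 1000
F = 10.21 kN


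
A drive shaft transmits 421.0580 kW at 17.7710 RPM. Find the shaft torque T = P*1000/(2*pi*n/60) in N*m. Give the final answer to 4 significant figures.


omega = 2*pi*17.7710/60 = 1.86097 rad/s
T = 421.0580*1000 / 1.86097
T = 226300 N*m


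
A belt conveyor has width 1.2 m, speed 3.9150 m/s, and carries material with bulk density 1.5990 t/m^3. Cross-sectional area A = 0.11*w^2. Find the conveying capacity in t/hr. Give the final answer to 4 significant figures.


A = 0.11 * 1.2^2 = 0.1584 m^2
C = 0.1584 * 3.9150 * 1.5990 * 3600
C = 3570 t/hr


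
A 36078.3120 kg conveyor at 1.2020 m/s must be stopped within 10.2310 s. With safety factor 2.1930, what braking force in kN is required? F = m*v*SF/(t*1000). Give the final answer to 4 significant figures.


F = 36078.3120 * 1.2020 / 10.2310 * 2.1930 / 1000
F = 9.295 kN


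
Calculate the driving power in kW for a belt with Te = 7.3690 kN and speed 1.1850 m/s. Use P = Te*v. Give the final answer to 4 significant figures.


P = Te * v = 7.3690 * 1.1850
P = 8.732 kW


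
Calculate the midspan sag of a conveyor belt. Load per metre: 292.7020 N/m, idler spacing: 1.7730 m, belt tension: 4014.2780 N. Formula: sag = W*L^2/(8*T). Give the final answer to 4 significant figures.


sag = 292.7020 * 1.7730^2 / (8 * 4014.2780)
sag = 0.02865 m


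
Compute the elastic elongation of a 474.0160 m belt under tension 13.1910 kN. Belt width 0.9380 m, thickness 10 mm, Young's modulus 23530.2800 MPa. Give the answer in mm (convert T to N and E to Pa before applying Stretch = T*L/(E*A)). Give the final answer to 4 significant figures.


A = 0.9380 * 0.01 = 0.00938 m^2
Stretch = 13.1910*1000 * 474.0160 / (23530.2800e6 * 0.00938) * 1000
Stretch = 28.33 mm


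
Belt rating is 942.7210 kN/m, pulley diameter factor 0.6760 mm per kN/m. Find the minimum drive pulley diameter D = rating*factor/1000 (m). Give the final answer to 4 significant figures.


D = 942.7210 * 0.6760 / 1000
D = 0.6373 m


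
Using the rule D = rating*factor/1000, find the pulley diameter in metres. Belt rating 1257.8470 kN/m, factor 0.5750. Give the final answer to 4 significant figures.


D = 1257.8470 * 0.5750 / 1000
D = 0.7233 m


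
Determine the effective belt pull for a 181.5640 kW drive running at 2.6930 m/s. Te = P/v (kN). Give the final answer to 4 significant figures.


Te = P / v = 181.5640 / 2.6930
Te = 67.42 kN


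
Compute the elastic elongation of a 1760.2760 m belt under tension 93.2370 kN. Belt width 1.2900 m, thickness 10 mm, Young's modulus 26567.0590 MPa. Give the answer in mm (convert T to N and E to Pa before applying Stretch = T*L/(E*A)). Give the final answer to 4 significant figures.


A = 1.2900 * 0.01 = 0.01290 m^2
Stretch = 93.2370*1000 * 1760.2760 / (26567.0590e6 * 0.01290) * 1000
Stretch = 478.9 mm


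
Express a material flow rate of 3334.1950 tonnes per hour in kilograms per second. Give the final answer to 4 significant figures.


m_dot = 3334.1950 * 1000 / 3600
m_dot = 926.2 kg/s


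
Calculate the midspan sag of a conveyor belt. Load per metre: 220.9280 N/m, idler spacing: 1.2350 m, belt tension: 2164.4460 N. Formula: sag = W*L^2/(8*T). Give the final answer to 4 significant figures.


sag = 220.9280 * 1.2350^2 / (8 * 2164.4460)
sag = 0.01946 m
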